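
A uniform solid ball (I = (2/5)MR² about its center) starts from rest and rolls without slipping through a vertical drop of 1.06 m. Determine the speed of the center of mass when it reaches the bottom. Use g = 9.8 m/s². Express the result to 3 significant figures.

v ≈ 3.85 m/s

With I = (2/5)MR², the ratio k = I/(MR²) is 0.4.
The rolling condition ω = v/R makes the rotational term ½I(v/R)² = ½kMv², so KE_total = ½(1+k)Mv² = (7/10)Mv².
Setting Mgh = (7/10)Mv² gives v = √(2gh/(1+k)) = √(2·9.8·1.06/1.4) ≈ 3.85 m/s.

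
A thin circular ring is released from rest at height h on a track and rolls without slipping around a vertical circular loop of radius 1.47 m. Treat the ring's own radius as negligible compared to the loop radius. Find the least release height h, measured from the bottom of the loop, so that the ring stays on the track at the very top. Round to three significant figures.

h_min ≈ 4.41 m

The moment of inertia is MR², giving k ≡ I/(MR²) = 1.
At the top, contact is just lost when gravity alone supplies the centripetal force: Mg = Mv_top²/r, i.e. v_top² = gr.
With ω = v/R, the kinetic energy at speed v is ½(1+k)Mv² = Mv².
Energy conservation from release (height h) to the top (height 2r): Mgh = Mg(2r) + M·gr.
Thus h_min = 2r + (1+k)r/2 = r(2 + 2/2) = 1.47 × 3 ≈ 4.41 m.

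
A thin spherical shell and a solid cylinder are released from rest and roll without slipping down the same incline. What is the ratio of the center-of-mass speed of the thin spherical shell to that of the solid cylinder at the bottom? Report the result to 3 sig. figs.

v_ratio ≈ 0.949

Each satisfies Mgh = ½(1+k)Mv² with k = I/(MR²), so v ∝ 1/√(1+k).
For the thin spherical shell k = 2/3; for the solid cylinder k = 0.5.
v₁/v₂ = √((1+k₂)/(1+k₁)) = √(1.5/1.667) ≈ 0.949.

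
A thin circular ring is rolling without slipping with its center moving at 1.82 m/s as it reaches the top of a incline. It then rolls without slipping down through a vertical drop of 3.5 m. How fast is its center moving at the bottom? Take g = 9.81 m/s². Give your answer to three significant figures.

v ≈ 6.14 m/s

With I = MR², the ratio k = I/(MR²) is 1.
Since it rolls without slipping, ω = v/R and KE = ½Mv² + ½Iω² = ½(1+k)Mv² = Mv².
Conserving energy between top and bottom: Mv² = Mv₀² + Mgh, hence v² = v₀² + 2gh/(1+k).
v = √(1.82² + 2×9.81×3.5/2) = √37.65 ≈ 6.14 m/s.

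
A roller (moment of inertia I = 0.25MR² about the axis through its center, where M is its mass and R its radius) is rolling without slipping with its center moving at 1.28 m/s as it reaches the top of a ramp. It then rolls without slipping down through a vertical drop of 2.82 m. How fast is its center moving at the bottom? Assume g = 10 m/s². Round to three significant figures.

v ≈ 6.84 m/s

The moment of inertia is 0.25MR², giving k ≡ I/(MR²) = 0.25.
Rolling without slipping gives ω = v/R, so the total kinetic energy is ½Mv² + ½Iω² = ½(1+k)Mv² = (5/8)Mv².
Conserving energy between top and bottom: (5/8)Mv² = (5/8)Mv₀² + Mgh, hence v² = v₀² + 2gh/(1+k).
v = √(1.28² + 2×10×2.82/1.25) = √46.76 ≈ 6.84 m/s.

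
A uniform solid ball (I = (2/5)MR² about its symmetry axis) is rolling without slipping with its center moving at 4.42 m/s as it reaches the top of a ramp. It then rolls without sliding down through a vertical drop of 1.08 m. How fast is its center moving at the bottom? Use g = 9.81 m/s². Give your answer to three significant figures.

With I = (2/5)MR², the ratio k = I/(MR²) is 0.4.
Rolling without slipping gives ω = v/R, so the total kinetic energy is ½Mv² + ½Iω² = ½(1+k)Mv² = (7/10)Mv².
Conserving energy between top and bottom: (7/10)Mv² = (7/10)Mv₀² + Mgh, hence v² = v₀² + 2gh/(1+k).
v = √(4.42² + 2×9.81×1.08/1.4) = √34.67 ≈ 5.89 m/s.

v ≈ 5.89 m/s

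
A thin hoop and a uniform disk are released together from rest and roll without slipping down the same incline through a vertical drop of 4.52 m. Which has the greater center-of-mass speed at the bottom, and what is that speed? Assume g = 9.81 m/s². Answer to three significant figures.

the uniform disk, at v ≈ 7.69 m/s

For rolling without slipping, Mgh = ½(1+k)Mv² where k = I/(MR²), so v = √(2gh/(1+k)).
Thin hoop: k = 1, giving v = √(2×9.81×4.52/2) = 6.659 m/s.
Uniform disk: k = 0.5, giving v = √(2×9.81×4.52/1.5) = 7.689 m/s.
The smaller k wins: the uniform disk, at ≈ 7.69 m/s.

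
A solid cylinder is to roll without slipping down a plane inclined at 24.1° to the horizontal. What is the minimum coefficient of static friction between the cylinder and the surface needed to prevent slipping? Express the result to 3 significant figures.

Here I = (1/2)MR², so the shape factor k = I/(MR²) = 0.5.
Newton's second law down the slope: Mg sinθ − f = Ma. The torque equation fR = Iα (with α = a/R) gives f = kMa.
These give a = g sinθ/(1+k) and the required friction f = kMg sinθ/(1+k).
The normal force is N = Mg cosθ, so μ_min = f/N = k tanθ/(1+k).
μ_min = 0.5 × tan24.1° / 1.5 ≈ 0.149.

μ_min ≈ 0.149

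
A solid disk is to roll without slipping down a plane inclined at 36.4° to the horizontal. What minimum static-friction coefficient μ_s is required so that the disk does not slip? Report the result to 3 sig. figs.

For this body I = (1/2)MR², i.e. k = I/(MR²) = 0.5.
Translational: Mg sinθ − f = Ma. Rotational about the CM: fR = Iα = kMRa, so f = kMa.
These give a = g sinθ/(1+k) and the required friction f = kMg sinθ/(1+k).
With N = Mg cosθ, the no-slip condition f ≤ μN gives μ_min = f/N = k tanθ/(1+k).
μ_min = 0.5 × tan36.4° / 1.5 ≈ 0.246.

μ_min ≈ 0.246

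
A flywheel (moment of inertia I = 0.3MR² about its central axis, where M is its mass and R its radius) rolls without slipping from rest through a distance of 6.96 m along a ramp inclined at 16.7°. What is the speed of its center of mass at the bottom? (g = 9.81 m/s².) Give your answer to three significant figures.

v ≈ 5.49 m/s

For this body I = 0.3MR², i.e. k = I/(MR²) = 0.3.
Rolling without slipping gives ω = v/R, so the total kinetic energy is ½Mv² + ½Iω² = ½(1+k)Mv² = (13/20)Mv².
The vertical drop is h = L sinθ = 6.96 × sin16.7° = 2 m.
Energy conservation: Mgh = (13/20)Mv², so v = √(2gh/(1+k)) = √(2 × 9.81 × 2 / 1.3) ≈ 5.49 m/s.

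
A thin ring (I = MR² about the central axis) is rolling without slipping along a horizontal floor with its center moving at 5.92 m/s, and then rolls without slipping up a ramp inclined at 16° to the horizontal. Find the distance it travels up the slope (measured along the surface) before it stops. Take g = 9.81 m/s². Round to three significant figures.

d ≈ 13.0 m

The moment of inertia is MR², giving k ≡ I/(MR²) = 1.
The rolling condition ω = v/R makes the rotational term ½I(v/R)² = ½kMv², so KE_total = ½(1+k)Mv² = Mv².
Setting this equal to Mgh gives the vertical rise h = (1+k)v₀²/(2g) = 2×5.92²/(2×9.81) = 3.573 m.
Along the incline, d = h/sinθ = 3.573/sin16° ≈ 13.0 m.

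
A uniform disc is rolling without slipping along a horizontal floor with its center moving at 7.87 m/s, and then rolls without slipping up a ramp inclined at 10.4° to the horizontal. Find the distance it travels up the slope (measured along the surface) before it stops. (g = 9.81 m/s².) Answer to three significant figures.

d ≈ 26.2 m

The moment of inertia is (1/2)MR², giving k ≡ I/(MR²) = 0.5.
Since it rolls without slipping, ω = v/R and KE = ½Mv² + ½Iω² = ½(1+k)Mv² = (3/4)Mv².
Setting this equal to Mgh gives the vertical rise h = (1+k)v₀²/(2g) = 1.5×7.87²/(2×9.81) = 4.735 m.
Along the incline, d = h/sinθ = 4.735/sin10.4° ≈ 26.2 m.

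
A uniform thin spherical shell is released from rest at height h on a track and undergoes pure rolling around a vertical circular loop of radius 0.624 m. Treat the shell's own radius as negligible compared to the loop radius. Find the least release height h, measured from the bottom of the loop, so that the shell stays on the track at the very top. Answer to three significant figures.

For this body I = (2/3)MR², i.e. k = I/(MR²) = 2/3.
At the top of the loop, the minimum-contact condition is Mg = Mv_top²/r, so v_top² = gr.
With ω = v/R, the kinetic energy at speed v is ½(1+k)Mv² = (5/6)Mv².
Energy conservation from release (height h) to the top (height 2r): Mgh = Mg(2r) + (5/6)M·gr.
Thus h_min = 2r + (1+k)r/2 = r(2 + 1.667/2) = 0.624 × 2.833 ≈ 1.77 m.

h_min ≈ 1.77 m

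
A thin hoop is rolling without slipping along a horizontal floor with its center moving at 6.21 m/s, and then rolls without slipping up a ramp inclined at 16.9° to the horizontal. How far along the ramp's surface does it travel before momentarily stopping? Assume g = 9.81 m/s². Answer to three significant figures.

d ≈ 13.5 m

For this body I = MR², i.e. k = I/(MR²) = 1.
Rolling without slipping gives ω = v/R, so the total kinetic energy is ½Mv² + ½Iω² = ½(1+k)Mv² = Mv².
Setting this equal to Mgh gives the vertical rise h = (1+k)v₀²/(2g) = 2×6.21²/(2×9.81) = 3.931 m.
The distance along the slope is d = h/sinθ = 3.931/sin16.9° ≈ 13.5 m.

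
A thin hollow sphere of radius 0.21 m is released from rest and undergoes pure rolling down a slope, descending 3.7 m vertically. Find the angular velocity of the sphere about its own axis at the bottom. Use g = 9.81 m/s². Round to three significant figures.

ω ≈ 31.4 rad/s

Here I = (2/3)MR², so the shape factor k = I/(MR²) = 2/3.
Since it rolls without slipping, ω = v/R and KE = ½Mv² + ½Iω² = ½(1+k)Mv² = (5/6)Mv².
Energy conservation Mgh = ½(1+k)Mv² gives v = √(2gh/(1+k)) = √(2 × 9.81 × 3.7 / 1.667) = 6.6 m/s.
The angular speed follows from ω = v/R = 6.6/0.21 ≈ 31.4 rad/s.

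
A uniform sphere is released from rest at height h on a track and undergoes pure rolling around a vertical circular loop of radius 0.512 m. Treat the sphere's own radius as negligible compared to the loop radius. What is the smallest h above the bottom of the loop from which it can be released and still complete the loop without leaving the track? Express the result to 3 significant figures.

h_min ≈ 1.38 m

Here I = (2/5)MR², so the shape factor k = I/(MR²) = 0.4.
At the top, contact is just lost when gravity alone supplies the centripetal force: Mg = Mv_top²/r, i.e. v_top² = gr.
With ω = v/R, the kinetic energy at speed v is ½(1+k)Mv² = (7/10)Mv².
Energy conservation from release (height h) to the top (height 2r): Mgh = Mg(2r) + (7/10)M·gr.
Thus h_min = 2r + (1+k)r/2 = r(2 + 1.4/2) = 0.512 × 2.7 ≈ 1.38 m.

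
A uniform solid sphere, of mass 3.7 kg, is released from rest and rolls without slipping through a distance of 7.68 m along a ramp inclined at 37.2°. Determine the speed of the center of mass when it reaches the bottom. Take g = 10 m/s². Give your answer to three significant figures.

For this body I = (2/5)MR², i.e. k = I/(MR²) = 0.4.
Rolling without slipping gives ω = v/R, so the total kinetic energy is ½Mv² + ½Iω² = ½(1+k)Mv² = (7/10)Mv².
The vertical drop is h = L sinθ = 7.68 × sin37.2° = 4.643 m.
Setting Mgh = (7/10)Mv² gives v = √(2gh/(1+k)) = √(2·10·4.643/1.4) ≈ 8.14 m/s.

v ≈ 8.14 m/s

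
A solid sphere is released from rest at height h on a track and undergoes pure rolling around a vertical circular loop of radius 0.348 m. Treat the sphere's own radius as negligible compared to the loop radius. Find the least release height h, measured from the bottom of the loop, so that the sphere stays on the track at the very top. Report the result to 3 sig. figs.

h_min ≈ 0.940 m

For this body I = (2/5)MR², i.e. k = I/(MR²) = 0.4.
At the top of the loop, the minimum-contact condition is Mg = Mv_top²/r, so v_top² = gr.
With ω = v/R, the kinetic energy at speed v is ½(1+k)Mv² = (7/10)Mv².
Energy conservation from release (height h) to the top (height 2r): Mgh = Mg(2r) + (7/10)M·gr.
Thus h_min = 2r + (1+k)r/2 = r(2 + 1.4/2) = 0.348 × 2.7 ≈ 0.940 m.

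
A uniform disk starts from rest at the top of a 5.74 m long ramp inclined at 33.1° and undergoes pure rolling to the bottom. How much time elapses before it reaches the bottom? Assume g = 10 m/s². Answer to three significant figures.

t ≈ 1.78 s

Here I = (1/2)MR², so the shape factor k = I/(MR²) = 0.5.
Translational: Mg sinθ − f = Ma. Rotational about the CM: fR = Iα = kMRa, so f = kMa.
Hence a = g sinθ/(1+k) = 10×sin33.1°/1.5 = 3.641 m/s².
Starting from rest, L = ½at², so t = √(2L/a) = √(2×5.74/3.641) ≈ 1.78 s.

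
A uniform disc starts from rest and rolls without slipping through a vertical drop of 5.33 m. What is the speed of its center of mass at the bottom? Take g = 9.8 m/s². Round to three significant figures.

v ≈ 8.35 m/s

The moment of inertia is (1/2)MR², giving k ≡ I/(MR²) = 0.5.
Pure rolling means v = ωR; then KE = ½Mv² + ½I(v/R)² = ½(1+k)Mv² = (3/4)Mv².
Energy conservation: Mgh = (3/4)Mv², so v = √(2gh/(1+k)) = √(2 × 9.8 × 5.33 / 1.5) ≈ 8.35 m/s.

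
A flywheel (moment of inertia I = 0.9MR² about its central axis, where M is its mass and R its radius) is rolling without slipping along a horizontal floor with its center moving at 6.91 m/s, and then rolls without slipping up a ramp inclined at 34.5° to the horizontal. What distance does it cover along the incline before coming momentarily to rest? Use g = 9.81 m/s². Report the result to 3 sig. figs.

Here I = 0.9MR², so the shape factor k = I/(MR²) = 0.9.
The rolling condition ω = v/R makes the rotational term ½I(v/R)² = ½kMv², so KE_total = ½(1+k)Mv² = (19/20)Mv².
Setting this equal to Mgh gives the vertical rise h = (1+k)v₀²/(2g) = 1.9×6.91²/(2×9.81) = 4.624 m.
Along the incline, d = h/sinθ = 4.624/sin34.5° ≈ 8.16 m.

d ≈ 8.16 m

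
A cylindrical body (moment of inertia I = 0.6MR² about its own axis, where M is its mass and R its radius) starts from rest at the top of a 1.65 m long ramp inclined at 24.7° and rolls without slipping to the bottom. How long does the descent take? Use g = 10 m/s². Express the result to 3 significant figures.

t ≈ 1.12 s

For this body I = 0.6MR², i.e. k = I/(MR²) = 0.6.
Translational: Mg sinθ − f = Ma. Rotational about the CM: fR = Iα = kMRa, so f = kMa.
Hence a = g sinθ/(1+k) = 10×sin24.7°/1.6 = 2.612 m/s².
Starting from rest, L = ½at², so t = √(2L/a) = √(2×1.65/2.612) ≈ 1.12 s.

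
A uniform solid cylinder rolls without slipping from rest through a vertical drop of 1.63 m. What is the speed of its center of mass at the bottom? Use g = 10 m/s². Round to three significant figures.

v ≈ 4.66 m/s

The moment of inertia is (1/2)MR², giving k ≡ I/(MR²) = 0.5.
Rolling without slipping gives ω = v/R, so the total kinetic energy is ½Mv² + ½Iω² = ½(1+k)Mv² = (3/4)Mv².
Setting Mgh = (3/4)Mv² gives v = √(2gh/(1+k)) = √(2·10·1.63/1.5) ≈ 4.66 m/s.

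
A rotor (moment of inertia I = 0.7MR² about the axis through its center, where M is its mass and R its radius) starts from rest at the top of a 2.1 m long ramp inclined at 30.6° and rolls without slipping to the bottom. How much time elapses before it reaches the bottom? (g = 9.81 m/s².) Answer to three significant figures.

The moment of inertia is 0.7MR², giving k ≡ I/(MR²) = 0.7.
Translational: Mg sinθ − f = Ma. Rotational about the CM: fR = Iα = kMRa, so f = kMa.
Hence a = g sinθ/(1+k) = 9.81×sin30.6°/1.7 = 2.937 m/s².
With constant a from rest, t = √(2L/a) = √(2·2.1/2.937) ≈ 1.20 s.

t ≈ 1.20 s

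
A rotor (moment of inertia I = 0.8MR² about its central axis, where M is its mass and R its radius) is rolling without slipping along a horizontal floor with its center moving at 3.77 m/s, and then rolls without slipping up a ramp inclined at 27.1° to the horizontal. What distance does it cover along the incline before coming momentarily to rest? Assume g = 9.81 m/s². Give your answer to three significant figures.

d ≈ 2.86 m

Here I = 0.8MR², so the shape factor k = I/(MR²) = 0.8.
Pure rolling means v = ωR; then KE = ½Mv² + ½I(v/R)² = ½(1+k)Mv² = (9/10)Mv².
Setting this equal to Mgh gives the vertical rise h = (1+k)v₀²/(2g) = 1.8×3.77²/(2×9.81) = 1.304 m.
The distance along the slope is d = h/sinθ = 1.304/sin27.1° ≈ 2.86 m.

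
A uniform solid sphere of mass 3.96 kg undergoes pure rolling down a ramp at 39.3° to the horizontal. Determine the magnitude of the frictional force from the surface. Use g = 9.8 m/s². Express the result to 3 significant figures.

For this body I = (2/5)MR², i.e. k = I/(MR²) = 0.4.
Translational: Mg sinθ − f = Ma. Rotational about the CM: fR = Iα = kMRa, so f = kMa.
Combining, a = g sinθ/(1+k) and f = kMa = kMg sinθ/(1+k).
f = 0.4 × 3.96 × 9.8 × sin39.3° / 1.4 ≈ 7.02 N.

f ≈ 7.02 N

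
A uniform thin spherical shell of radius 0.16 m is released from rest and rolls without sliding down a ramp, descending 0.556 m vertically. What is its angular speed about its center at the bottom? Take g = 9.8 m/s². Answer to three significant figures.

ω ≈ 16.0 rad/s

Here I = (2/3)MR², so the shape factor k = I/(MR²) = 2/3.
Since it rolls without slipping, ω = v/R and KE = ½Mv² + ½Iω² = ½(1+k)Mv² = (5/6)Mv².
Energy conservation Mgh = ½(1+k)Mv² gives v = √(2gh/(1+k)) = √(2 × 9.8 × 0.556 / 1.667) = 2.557 m/s.
Then ω = v/R = 2.557 / 0.16 ≈ 16.0 rad/s.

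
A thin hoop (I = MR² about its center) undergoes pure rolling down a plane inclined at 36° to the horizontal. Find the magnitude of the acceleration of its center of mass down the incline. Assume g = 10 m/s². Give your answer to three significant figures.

a ≈ 2.94 m/s²

Here I = MR², so the shape factor k = I/(MR²) = 1.
Along the incline Mg sinθ − f = Ma, and torque about the center fR = Iα = kMR²(a/R) gives f = kMa.
Eliminating f: Mg sinθ = (1+k)Ma, so a = g sinθ/(1+k) = 10 × sin36° / 2 ≈ 2.94 m/s².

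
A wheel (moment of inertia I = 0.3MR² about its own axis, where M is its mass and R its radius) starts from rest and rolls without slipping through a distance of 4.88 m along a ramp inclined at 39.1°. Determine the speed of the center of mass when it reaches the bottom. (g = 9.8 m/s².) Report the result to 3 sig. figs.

For this body I = 0.3MR², i.e. k = I/(MR²) = 0.3.
Since it rolls without slipping, ω = v/R and KE = ½Mv² + ½Iω² = ½(1+k)Mv² = (13/20)Mv².
The vertical drop is h = L sinθ = 4.88 × sin39.1° = 3.078 m.
Setting Mgh = (13/20)Mv² gives v = √(2gh/(1+k)) = √(2·9.8·3.078/1.3) ≈ 6.81 m/s.

v ≈ 6.81 m/s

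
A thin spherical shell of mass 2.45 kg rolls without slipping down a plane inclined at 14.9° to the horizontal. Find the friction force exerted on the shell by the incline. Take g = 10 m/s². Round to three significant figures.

With I = (2/3)MR², the ratio k = I/(MR²) is 2/3.
Translational: Mg sinθ − f = Ma. Rotational about the CM: fR = Iα = kMRa, so f = kMa.
Combining, a = g sinθ/(1+k) and f = kMa = kMg sinθ/(1+k).
f = (2/3) × 2.45 × 10 × sin14.9° / 1.667 ≈ 2.52 N.

f ≈ 2.52 N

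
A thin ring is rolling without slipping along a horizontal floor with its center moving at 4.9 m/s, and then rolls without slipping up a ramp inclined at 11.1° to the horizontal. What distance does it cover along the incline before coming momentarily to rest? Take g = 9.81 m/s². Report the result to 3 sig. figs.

d ≈ 12.7 m

With I = MR², the ratio k = I/(MR²) is 1.
The rolling condition ω = v/R makes the rotational term ½I(v/R)² = ½kMv², so KE_total = ½(1+k)Mv² = Mv².
Setting this equal to Mgh gives the vertical rise h = (1+k)v₀²/(2g) = 2×4.9²/(2×9.81) = 2.448 m.
The distance along the slope is d = h/sinθ = 2.448/sin11.1° ≈ 12.7 m.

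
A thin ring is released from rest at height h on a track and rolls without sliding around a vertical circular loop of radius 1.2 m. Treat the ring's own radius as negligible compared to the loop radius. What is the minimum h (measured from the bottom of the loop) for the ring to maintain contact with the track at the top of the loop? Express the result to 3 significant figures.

With I = MR², the ratio k = I/(MR²) is 1.
At the top of the loop, the minimum-contact condition is Mg = Mv_top²/r, so v_top² = gr.
With ω = v/R, the kinetic energy at speed v is ½(1+k)Mv² = Mv².
Energy conservation from release (height h) to the top (height 2r): Mgh = Mg(2r) + M·gr.
Thus h_min = 2r + (1+k)r/2 = r(2 + 2/2) = 1.2 × 3 ≈ 3.60 m.

h_min ≈ 3.60 m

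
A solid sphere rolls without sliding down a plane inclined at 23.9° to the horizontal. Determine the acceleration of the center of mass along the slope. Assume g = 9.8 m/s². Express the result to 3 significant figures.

For this body I = (2/5)MR², i.e. k = I/(MR²) = 0.4.
Translational: Mg sinθ − f = Ma. Rotational about the CM: fR = Iα = kMRa, so f = kMa.
Eliminating f: Mg sinθ = (1+k)Ma, so a = g sinθ/(1+k) = 9.8 × sin23.9° / 1.4 ≈ 2.84 m/s².

a ≈ 2.84 m/s²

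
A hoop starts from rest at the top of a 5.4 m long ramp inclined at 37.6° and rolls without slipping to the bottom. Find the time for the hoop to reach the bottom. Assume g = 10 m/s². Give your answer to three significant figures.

The moment of inertia is MR², giving k ≡ I/(MR²) = 1.
Translational: Mg sinθ − f = Ma. Rotational about the CM: fR = Iα = kMRa, so f = kMa.
Hence a = g sinθ/(1+k) = 10×sin37.6°/2 = 3.051 m/s².
Starting from rest, L = ½at², so t = √(2L/a) = √(2×5.4/3.051) ≈ 1.88 s.

t ≈ 1.88 s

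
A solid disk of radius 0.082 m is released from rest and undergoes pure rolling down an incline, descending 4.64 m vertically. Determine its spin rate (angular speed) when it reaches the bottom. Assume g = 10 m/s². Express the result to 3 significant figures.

ω ≈ 95.9 rad/s

With I = (1/2)MR², the ratio k = I/(MR²) is 0.5.
The rolling condition ω = v/R makes the rotational term ½I(v/R)² = ½kMv², so KE_total = ½(1+k)Mv² = (3/4)Mv².
Energy conservation Mgh = ½(1+k)Mv² gives v = √(2gh/(1+k)) = √(2 × 10 × 4.64 / 1.5) = 7.866 m/s.
Then ω = v/R = 7.866 / 0.082 ≈ 95.9 rad/s.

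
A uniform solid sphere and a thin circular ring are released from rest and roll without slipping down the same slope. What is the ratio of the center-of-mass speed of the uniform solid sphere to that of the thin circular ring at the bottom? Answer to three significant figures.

v_ratio ≈ 1.20

Each satisfies Mgh = ½(1+k)Mv² with k = I/(MR²), so v ∝ 1/√(1+k).
For the uniform solid sphere k = 0.4; for the thin circular ring k = 1.
v₁/v₂ = √((1+k₂)/(1+k₁)) = √(2/1.4) ≈ 1.20.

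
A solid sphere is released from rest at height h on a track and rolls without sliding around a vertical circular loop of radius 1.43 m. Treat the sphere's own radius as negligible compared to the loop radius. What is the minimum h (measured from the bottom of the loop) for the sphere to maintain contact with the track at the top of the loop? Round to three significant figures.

h_min ≈ 3.86 m

The moment of inertia is (2/5)MR², giving k ≡ I/(MR²) = 0.4.
At the top of the loop, the minimum-contact condition is Mg = Mv_top²/r, so v_top² = gr.
With ω = v/R, the kinetic energy at speed v is ½(1+k)Mv² = (7/10)Mv².
Energy conservation from release (height h) to the top (height 2r): Mgh = Mg(2r) + (7/10)M·gr.
Thus h_min = 2r + (1+k)r/2 = r(2 + 1.4/2) = 1.43 × 2.7 ≈ 3.86 m.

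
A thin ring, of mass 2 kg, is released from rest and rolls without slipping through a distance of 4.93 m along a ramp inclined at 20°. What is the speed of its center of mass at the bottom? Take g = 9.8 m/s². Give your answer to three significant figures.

The moment of inertia is MR², giving k ≡ I/(MR²) = 1.
Since it rolls without slipping, ω = v/R and KE = ½Mv² + ½Iω² = ½(1+k)Mv² = Mv².
The vertical drop is h = L sinθ = 4.93 × sin20° = 1.686 m.
Energy conservation: Mgh = Mv², so v = √(2gh/(1+k)) = √(2 × 9.8 × 1.686 / 2) ≈ 4.07 m/s.

v ≈ 4.07 m/s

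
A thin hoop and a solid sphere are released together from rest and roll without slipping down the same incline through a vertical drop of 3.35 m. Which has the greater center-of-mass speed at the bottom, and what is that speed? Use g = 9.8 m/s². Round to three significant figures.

For rolling without slipping, Mgh = ½(1+k)Mv² where k = I/(MR²), so v = √(2gh/(1+k)).
Thin hoop: k = 1, giving v = √(2×9.8×3.35/2) = 5.73 m/s.
Solid sphere: k = 0.4, giving v = √(2×9.8×3.35/1.4) = 6.848 m/s.
The smaller k wins: the solid sphere, at ≈ 6.85 m/s.

the solid sphere, at v ≈ 6.85 m/s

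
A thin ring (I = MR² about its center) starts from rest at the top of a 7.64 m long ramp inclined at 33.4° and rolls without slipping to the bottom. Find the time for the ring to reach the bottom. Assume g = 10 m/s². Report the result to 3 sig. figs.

For this body I = MR², i.e. k = I/(MR²) = 1.
Newton's second law down the slope: Mg sinθ − f = Ma. The torque equation fR = Iα (with α = a/R) gives f = kMa.
Hence a = g sinθ/(1+k) = 10×sin33.4°/2 = 2.752 m/s².
With constant a from rest, t = √(2L/a) = √(2·7.64/2.752) ≈ 2.36 s.

t ≈ 2.36 s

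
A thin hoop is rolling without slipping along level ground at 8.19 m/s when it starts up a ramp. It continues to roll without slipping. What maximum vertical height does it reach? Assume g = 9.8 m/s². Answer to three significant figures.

h ≈ 6.84 m

With I = MR², the ratio k = I/(MR²) is 1.
Since it rolls without slipping, ω = v/R and KE = ½Mv² + ½Iω² = ½(1+k)Mv² = Mv².
At the top the kinetic energy is zero, so Mv₀² = Mgh.
Thus h = (1+k)v₀²/(2g) = 2 × 8.19² / (2 × 9.8) ≈ 6.84 m.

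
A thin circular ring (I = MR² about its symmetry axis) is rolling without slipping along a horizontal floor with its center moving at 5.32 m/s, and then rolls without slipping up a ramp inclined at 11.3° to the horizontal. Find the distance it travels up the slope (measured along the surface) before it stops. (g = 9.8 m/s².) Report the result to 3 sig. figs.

Here I = MR², so the shape factor k = I/(MR²) = 1.
The rolling condition ω = v/R makes the rotational term ½I(v/R)² = ½kMv², so KE_total = ½(1+k)Mv² = Mv².
Setting this equal to Mgh gives the vertical rise h = (1+k)v₀²/(2g) = 2×5.32²/(2×9.8) = 2.888 m.
Along the incline, d = h/sinθ = 2.888/sin11.3° ≈ 14.7 m.

d ≈ 14.7 m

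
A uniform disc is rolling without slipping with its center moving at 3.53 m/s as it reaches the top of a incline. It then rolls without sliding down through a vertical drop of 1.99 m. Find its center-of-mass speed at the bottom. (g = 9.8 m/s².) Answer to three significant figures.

v ≈ 6.20 m/s

For this body I = (1/2)MR², i.e. k = I/(MR²) = 0.5.
Pure rolling means v = ωR; then KE = ½Mv² + ½I(v/R)² = ½(1+k)Mv² = (3/4)Mv².
Energy conservation: (3/4)Mv₀² + Mgh = (3/4)Mv², so v² = v₀² + 2gh/(1+k).
v = √(3.53² + 2×9.8×1.99/1.5) = √38.46 ≈ 6.20 m/s.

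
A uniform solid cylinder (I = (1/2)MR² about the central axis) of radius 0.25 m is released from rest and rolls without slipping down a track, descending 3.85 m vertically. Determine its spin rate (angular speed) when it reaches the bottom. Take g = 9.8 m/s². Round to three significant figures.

The moment of inertia is (1/2)MR², giving k ≡ I/(MR²) = 0.5.
The rolling condition ω = v/R makes the rotational term ½I(v/R)² = ½kMv², so KE_total = ½(1+k)Mv² = (3/4)Mv².
Energy conservation Mgh = ½(1+k)Mv² gives v = √(2gh/(1+k)) = √(2 × 9.8 × 3.85 / 1.5) = 7.093 m/s.
Then ω = v/R = 7.093 / 0.25 ≈ 28.4 rad/s.

ω ≈ 28.4 rad/s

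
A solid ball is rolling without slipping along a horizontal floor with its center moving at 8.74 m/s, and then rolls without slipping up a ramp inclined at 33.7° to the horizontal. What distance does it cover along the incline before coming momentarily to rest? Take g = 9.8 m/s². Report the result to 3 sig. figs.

d ≈ 9.83 m

The moment of inertia is (2/5)MR², giving k ≡ I/(MR²) = 0.4.
The rolling condition ω = v/R makes the rotational term ½I(v/R)² = ½kMv², so KE_total = ½(1+k)Mv² = (7/10)Mv².
Setting this equal to Mgh gives the vertical rise h = (1+k)v₀²/(2g) = 1.4×8.74²/(2×9.8) = 5.456 m.
Along the incline, d = h/sinθ = 5.456/sin33.7° ≈ 9.83 m.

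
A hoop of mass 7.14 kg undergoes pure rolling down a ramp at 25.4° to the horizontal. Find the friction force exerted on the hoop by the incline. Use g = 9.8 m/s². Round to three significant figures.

f ≈ 15.0 N

The moment of inertia is MR², giving k ≡ I/(MR²) = 1.
Newton's second law down the slope: Mg sinθ − f = Ma. The torque equation fR = Iα (with α = a/R) gives f = kMa.
Combining, a = g sinθ/(1+k) and f = kMa = kMg sinθ/(1+k).
f = 1 × 7.14 × 9.8 × sin25.4° / 2 ≈ 15.0 N.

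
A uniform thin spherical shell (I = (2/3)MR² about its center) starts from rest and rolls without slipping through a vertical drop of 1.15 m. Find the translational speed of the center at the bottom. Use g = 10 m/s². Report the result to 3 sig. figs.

With I = (2/3)MR², the ratio k = I/(MR²) is 2/3.
The rolling condition ω = v/R makes the rotational term ½I(v/R)² = ½kMv², so KE_total = ½(1+k)Mv² = (5/6)Mv².
Energy conservation: Mgh = (5/6)Mv², so v = √(2gh/(1+k)) = √(2 × 10 × 1.15 / 1.667) ≈ 3.71 m/s.

v ≈ 3.71 m/s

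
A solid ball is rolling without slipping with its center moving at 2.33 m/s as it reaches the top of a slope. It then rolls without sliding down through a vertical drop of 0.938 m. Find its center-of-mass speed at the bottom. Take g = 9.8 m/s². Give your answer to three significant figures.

With I = (2/5)MR², the ratio k = I/(MR²) is 0.4.
Rolling without slipping gives ω = v/R, so the total kinetic energy is ½Mv² + ½Iω² = ½(1+k)Mv² = (7/10)Mv².
Energy conservation: (7/10)Mv₀² + Mgh = (7/10)Mv², so v² = v₀² + 2gh/(1+k).
v = √(2.33² + 2×9.8×0.938/1.4) = √18.56 ≈ 4.31 m/s.

v ≈ 4.31 m/s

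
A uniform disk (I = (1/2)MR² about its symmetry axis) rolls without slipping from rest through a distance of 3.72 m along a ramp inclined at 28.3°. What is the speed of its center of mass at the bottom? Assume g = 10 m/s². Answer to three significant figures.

Here I = (1/2)MR², so the shape factor k = I/(MR²) = 0.5.
Rolling without slipping gives ω = v/R, so the total kinetic energy is ½Mv² + ½Iω² = ½(1+k)Mv² = (3/4)Mv².
The vertical drop is h = L sinθ = 3.72 × sin28.3° = 1.764 m.
Energy conservation: Mgh = (3/4)Mv², so v = √(2gh/(1+k)) = √(2 × 10 × 1.764 / 1.5) ≈ 4.85 m/s.

v ≈ 4.85 m/s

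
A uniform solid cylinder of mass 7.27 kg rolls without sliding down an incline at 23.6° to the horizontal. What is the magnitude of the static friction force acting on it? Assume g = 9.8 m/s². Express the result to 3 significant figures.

For this body I = (1/2)MR², i.e. k = I/(MR²) = 0.5.
Translational: Mg sinθ − f = Ma. Rotational about the CM: fR = Iα = kMRa, so f = kMa.
Combining, a = g sinθ/(1+k) and f = kMa = kMg sinθ/(1+k).
f = 0.5 × 7.27 × 9.8 × sin23.6° / 1.5 ≈ 9.51 N.

f ≈ 9.51 N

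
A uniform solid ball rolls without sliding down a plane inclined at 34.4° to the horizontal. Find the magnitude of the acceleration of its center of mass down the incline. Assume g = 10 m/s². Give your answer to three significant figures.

a ≈ 4.04 m/s²

The moment of inertia is (2/5)MR², giving k ≡ I/(MR²) = 0.4.
Newton's second law down the slope: Mg sinθ − f = Ma. The torque equation fR = Iα (with α = a/R) gives f = kMa.
Eliminating f: Mg sinθ = (1+k)Ma, so a = g sinθ/(1+k) = 10 × sin34.4° / 1.4 ≈ 4.04 m/s².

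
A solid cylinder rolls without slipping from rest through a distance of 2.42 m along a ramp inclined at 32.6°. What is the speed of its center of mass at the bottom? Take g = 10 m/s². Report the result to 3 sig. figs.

v ≈ 4.17 m/s

For this body I = (1/2)MR², i.e. k = I/(MR²) = 0.5.
Pure rolling means v = ωR; then KE = ½Mv² + ½I(v/R)² = ½(1+k)Mv² = (3/4)Mv².
The vertical drop is h = L sinθ = 2.42 × sin32.6° = 1.304 m.
Energy conservation: Mgh = (3/4)Mv², so v = √(2gh/(1+k)) = √(2 × 10 × 1.304 / 1.5) ≈ 4.17 m/s.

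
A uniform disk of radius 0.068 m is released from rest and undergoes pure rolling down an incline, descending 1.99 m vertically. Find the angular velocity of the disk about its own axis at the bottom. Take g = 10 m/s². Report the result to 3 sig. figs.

The moment of inertia is (1/2)MR², giving k ≡ I/(MR²) = 0.5.
The rolling condition ω = v/R makes the rotational term ½I(v/R)² = ½kMv², so KE_total = ½(1+k)Mv² = (3/4)Mv².
Energy conservation Mgh = ½(1+k)Mv² gives v = √(2gh/(1+k)) = √(2 × 10 × 1.99 / 1.5) = 5.151 m/s.
Then ω = v/R = 5.151 / 0.068 ≈ 75.8 rad/s.

ω ≈ 75.8 rad/s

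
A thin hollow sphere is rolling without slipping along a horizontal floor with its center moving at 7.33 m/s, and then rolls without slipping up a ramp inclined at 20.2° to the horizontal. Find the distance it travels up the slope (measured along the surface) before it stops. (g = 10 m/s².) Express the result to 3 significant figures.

d ≈ 13.0 m

With I = (2/3)MR², the ratio k = I/(MR²) is 2/3.
Since it rolls without slipping, ω = v/R and KE = ½Mv² + ½Iω² = ½(1+k)Mv² = (5/6)Mv².
Setting this equal to Mgh gives the vertical rise h = (1+k)v₀²/(2g) = 1.667×7.33²/(2×10) = 4.477 m.
The distance along the slope is d = h/sinθ = 4.477/sin20.2° ≈ 13.0 m.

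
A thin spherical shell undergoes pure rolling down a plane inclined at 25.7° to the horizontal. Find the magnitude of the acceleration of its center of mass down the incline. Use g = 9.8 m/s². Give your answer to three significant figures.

With I = (2/3)MR², the ratio k = I/(MR²) is 2/3.
Newton's second law down the slope: Mg sinθ − f = Ma. The torque equation fR = Iα (with α = a/R) gives f = kMa.
Eliminating f: Mg sinθ = (1+k)Ma, so a = g sinθ/(1+k) = 9.8 × sin25.7° / 1.667 ≈ 2.55 m/s².

a ≈ 2.55 m/s²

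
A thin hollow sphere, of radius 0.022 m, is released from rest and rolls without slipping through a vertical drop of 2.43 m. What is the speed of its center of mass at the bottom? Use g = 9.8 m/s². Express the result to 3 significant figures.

v ≈ 5.35 m/s

For this body I = (2/3)MR², i.e. k = I/(MR²) = 2/3.
The rolling condition ω = v/R makes the rotational term ½I(v/R)² = ½kMv², so KE_total = ½(1+k)Mv² = (5/6)Mv².
Setting Mgh = (5/6)Mv² gives v = √(2gh/(1+k)) = √(2·9.8·2.43/1.667) ≈ 5.35 m/s.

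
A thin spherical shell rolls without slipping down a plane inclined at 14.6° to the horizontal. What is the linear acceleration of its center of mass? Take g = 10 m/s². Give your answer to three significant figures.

a ≈ 1.51 m/s²

The moment of inertia is (2/3)MR², giving k ≡ I/(MR²) = 2/3.
Newton's second law down the slope: Mg sinθ − f = Ma. The torque equation fR = Iα (with α = a/R) gives f = kMa.
Eliminating f: Mg sinθ = (1+k)Ma, so a = g sinθ/(1+k) = 10 × sin14.6° / 1.667 ≈ 1.51 m/s².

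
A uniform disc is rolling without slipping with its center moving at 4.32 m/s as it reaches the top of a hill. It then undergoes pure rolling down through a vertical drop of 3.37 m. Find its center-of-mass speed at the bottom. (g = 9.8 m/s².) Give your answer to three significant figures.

The moment of inertia is (1/2)MR², giving k ≡ I/(MR²) = 0.5.
Since it rolls without slipping, ω = v/R and KE = ½Mv² + ½Iω² = ½(1+k)Mv² = (3/4)Mv².
Conserving energy between top and bottom: (3/4)Mv² = (3/4)Mv₀² + Mgh, hence v² = v₀² + 2gh/(1+k).
v = √(4.32² + 2×9.8×3.37/1.5) = √62.7 ≈ 7.92 m/s.

v ≈ 7.92 m/s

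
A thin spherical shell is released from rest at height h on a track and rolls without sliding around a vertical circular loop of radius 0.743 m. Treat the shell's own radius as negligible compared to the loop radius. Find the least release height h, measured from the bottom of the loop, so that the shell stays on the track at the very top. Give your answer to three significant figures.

With I = (2/3)MR², the ratio k = I/(MR²) is 2/3.
At the top of the loop, the minimum-contact condition is Mg = Mv_top²/r, so v_top² = gr.
With ω = v/R, the kinetic energy at speed v is ½(1+k)Mv² = (5/6)Mv².
Energy conservation from release (height h) to the top (height 2r): Mgh = Mg(2r) + (5/6)M·gr.
Thus h_min = 2r + (1+k)r/2 = r(2 + 1.667/2) = 0.743 × 2.833 ≈ 2.11 m.

h_min ≈ 2.11 m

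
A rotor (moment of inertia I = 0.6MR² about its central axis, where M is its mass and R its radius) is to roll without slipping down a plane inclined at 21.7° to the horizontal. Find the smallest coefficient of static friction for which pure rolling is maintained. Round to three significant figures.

μ_min ≈ 0.149

With I = 0.6MR², the ratio k = I/(MR²) is 0.6.
Along the incline Mg sinθ − f = Ma, and torque about the center fR = Iα = kMR²(a/R) gives f = kMa.
These give a = g sinθ/(1+k) and the required friction f = kMg sinθ/(1+k).
With N = Mg cosθ, the no-slip condition f ≤ μN gives μ_min = f/N = k tanθ/(1+k).
μ_min = 0.6 × tan21.7° / 1.6 ≈ 0.149.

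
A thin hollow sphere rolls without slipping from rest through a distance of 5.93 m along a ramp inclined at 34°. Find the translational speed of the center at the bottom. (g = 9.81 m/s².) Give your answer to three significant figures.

v ≈ 6.25 m/s

Here I = (2/3)MR², so the shape factor k = I/(MR²) = 2/3.
Pure rolling means v = ωR; then KE = ½Mv² + ½I(v/R)² = ½(1+k)Mv² = (5/6)Mv².
The vertical drop is h = L sinθ = 5.93 × sin34° = 3.316 m.
Setting Mgh = (5/6)Mv² gives v = √(2gh/(1+k)) = √(2·9.81·3.316/1.667) ≈ 6.25 m/s.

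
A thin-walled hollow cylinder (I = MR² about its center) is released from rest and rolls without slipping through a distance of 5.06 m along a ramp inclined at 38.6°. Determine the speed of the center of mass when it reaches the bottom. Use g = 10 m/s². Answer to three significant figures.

The moment of inertia is MR², giving k ≡ I/(MR²) = 1.
The rolling condition ω = v/R makes the rotational term ½I(v/R)² = ½kMv², so KE_total = ½(1+k)Mv² = Mv².
The vertical drop is h = L sinθ = 5.06 × sin38.6° = 3.157 m.
Energy conservation: Mgh = Mv², so v = √(2gh/(1+k)) = √(2 × 10 × 3.157 / 2) ≈ 5.62 m/s.

v ≈ 5.62 m/s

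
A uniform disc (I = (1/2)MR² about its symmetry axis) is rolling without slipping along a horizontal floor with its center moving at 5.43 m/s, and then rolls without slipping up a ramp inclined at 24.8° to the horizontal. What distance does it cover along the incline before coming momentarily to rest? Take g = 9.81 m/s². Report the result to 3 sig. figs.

d ≈ 5.37 m

The moment of inertia is (1/2)MR², giving k ≡ I/(MR²) = 0.5.
Pure rolling means v = ωR; then KE = ½Mv² + ½I(v/R)² = ½(1+k)Mv² = (3/4)Mv².
Setting this equal to Mgh gives the vertical rise h = (1+k)v₀²/(2g) = 1.5×5.43²/(2×9.81) = 2.254 m.
The distance along the slope is d = h/sinθ = 2.254/sin24.8° ≈ 5.37 m.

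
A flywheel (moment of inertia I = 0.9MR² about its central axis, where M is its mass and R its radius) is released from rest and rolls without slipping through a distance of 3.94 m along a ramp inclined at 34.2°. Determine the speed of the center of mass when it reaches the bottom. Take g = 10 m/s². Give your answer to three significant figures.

Here I = 0.9MR², so the shape factor k = I/(MR²) = 0.9.
Pure rolling means v = ωR; then KE = ½Mv² + ½I(v/R)² = ½(1+k)Mv² = (19/20)Mv².
The vertical drop is h = L sinθ = 3.94 × sin34.2° = 2.215 m.
Energy conservation: Mgh = (19/20)Mv², so v = √(2gh/(1+k)) = √(2 × 10 × 2.215 / 1.9) ≈ 4.83 m/s.

v ≈ 4.83 m/s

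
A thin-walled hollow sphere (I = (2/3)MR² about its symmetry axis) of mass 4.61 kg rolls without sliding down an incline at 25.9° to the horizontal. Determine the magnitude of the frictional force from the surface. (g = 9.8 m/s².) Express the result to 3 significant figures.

For this body I = (2/3)MR², i.e. k = I/(MR²) = 2/3.
Along the incline Mg sinθ − f = Ma, and torque about the center fR = Iα = kMR²(a/R) gives f = kMa.
Combining, a = g sinθ/(1+k) and f = kMa = kMg sinθ/(1+k).
f = (2/3) × 4.61 × 9.8 × sin25.9° / 1.667 ≈ 7.89 N.

f ≈ 7.89 N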